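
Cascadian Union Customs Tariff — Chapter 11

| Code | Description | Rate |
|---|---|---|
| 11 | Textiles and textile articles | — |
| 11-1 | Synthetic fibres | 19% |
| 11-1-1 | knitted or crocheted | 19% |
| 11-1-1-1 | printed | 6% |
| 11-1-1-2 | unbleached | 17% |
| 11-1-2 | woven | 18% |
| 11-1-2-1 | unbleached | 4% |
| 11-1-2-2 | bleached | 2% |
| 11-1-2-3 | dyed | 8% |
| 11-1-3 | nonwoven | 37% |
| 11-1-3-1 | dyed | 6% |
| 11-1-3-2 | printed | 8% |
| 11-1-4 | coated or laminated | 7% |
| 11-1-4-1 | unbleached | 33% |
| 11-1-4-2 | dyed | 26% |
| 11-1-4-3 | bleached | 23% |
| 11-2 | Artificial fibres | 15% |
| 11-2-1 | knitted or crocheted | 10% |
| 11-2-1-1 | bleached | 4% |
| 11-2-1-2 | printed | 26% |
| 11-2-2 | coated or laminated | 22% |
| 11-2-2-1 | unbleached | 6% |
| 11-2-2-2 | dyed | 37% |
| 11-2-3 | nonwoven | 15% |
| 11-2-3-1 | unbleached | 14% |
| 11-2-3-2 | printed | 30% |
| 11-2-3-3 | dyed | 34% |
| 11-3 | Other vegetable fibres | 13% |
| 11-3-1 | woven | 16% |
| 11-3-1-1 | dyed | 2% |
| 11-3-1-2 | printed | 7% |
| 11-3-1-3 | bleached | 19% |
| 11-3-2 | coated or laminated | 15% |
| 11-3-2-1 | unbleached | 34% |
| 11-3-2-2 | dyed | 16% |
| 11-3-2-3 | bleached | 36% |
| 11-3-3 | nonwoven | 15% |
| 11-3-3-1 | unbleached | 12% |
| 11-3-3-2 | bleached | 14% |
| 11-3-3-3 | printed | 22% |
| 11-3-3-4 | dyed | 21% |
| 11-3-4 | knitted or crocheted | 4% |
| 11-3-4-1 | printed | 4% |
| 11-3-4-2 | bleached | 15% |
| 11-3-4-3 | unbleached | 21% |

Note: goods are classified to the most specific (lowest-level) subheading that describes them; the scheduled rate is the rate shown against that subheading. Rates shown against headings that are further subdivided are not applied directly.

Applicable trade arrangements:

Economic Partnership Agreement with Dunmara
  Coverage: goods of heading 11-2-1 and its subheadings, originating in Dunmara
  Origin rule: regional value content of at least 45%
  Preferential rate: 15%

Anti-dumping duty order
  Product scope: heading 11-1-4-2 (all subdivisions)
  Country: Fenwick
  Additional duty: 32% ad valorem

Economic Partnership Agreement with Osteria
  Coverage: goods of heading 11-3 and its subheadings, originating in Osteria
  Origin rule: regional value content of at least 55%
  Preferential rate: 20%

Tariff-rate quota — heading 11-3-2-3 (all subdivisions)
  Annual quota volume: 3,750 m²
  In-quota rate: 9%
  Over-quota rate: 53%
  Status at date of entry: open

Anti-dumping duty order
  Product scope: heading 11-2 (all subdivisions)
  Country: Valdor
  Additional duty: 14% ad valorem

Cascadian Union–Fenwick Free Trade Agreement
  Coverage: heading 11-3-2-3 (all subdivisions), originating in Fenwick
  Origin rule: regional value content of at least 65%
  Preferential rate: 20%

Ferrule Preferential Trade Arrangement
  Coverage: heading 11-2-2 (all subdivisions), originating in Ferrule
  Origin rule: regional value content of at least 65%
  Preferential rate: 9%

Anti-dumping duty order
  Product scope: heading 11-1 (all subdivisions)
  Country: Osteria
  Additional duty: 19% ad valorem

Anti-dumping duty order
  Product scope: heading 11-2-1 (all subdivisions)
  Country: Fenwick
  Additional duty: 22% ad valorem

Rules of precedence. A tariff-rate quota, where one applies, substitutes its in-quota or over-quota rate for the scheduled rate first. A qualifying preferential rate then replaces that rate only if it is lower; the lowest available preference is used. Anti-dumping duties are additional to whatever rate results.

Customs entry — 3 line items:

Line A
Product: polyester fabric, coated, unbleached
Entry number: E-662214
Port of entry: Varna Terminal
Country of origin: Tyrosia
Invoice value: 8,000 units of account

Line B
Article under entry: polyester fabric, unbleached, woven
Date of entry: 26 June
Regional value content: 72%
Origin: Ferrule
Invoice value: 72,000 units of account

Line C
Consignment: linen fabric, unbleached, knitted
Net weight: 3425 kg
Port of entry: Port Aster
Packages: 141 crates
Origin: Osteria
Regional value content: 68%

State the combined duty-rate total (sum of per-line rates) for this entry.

57%

Line A: polyester → 11-1; coated → 11-1-4; unbleached → 11-1-4-1. Scheduled 33%. No special measure applies. → 33%.
Line B: polyester → 11-1; woven → 11-1-2; unbleached → 11-1-2-1. Scheduled 4%. Ferrule agreement on 11-2-2: 11-1-2-1 not covered. → 4%.
Line C: linen → 11-3; knitted → 11-3-4; unbleached → 11-3-4-3. Scheduled 21%. Osteria agreement on 11-3: RVC ≥ 55% → 20% available; preferential 20%. → 20%.
Sum: 33% + 4% + 20% = 57%.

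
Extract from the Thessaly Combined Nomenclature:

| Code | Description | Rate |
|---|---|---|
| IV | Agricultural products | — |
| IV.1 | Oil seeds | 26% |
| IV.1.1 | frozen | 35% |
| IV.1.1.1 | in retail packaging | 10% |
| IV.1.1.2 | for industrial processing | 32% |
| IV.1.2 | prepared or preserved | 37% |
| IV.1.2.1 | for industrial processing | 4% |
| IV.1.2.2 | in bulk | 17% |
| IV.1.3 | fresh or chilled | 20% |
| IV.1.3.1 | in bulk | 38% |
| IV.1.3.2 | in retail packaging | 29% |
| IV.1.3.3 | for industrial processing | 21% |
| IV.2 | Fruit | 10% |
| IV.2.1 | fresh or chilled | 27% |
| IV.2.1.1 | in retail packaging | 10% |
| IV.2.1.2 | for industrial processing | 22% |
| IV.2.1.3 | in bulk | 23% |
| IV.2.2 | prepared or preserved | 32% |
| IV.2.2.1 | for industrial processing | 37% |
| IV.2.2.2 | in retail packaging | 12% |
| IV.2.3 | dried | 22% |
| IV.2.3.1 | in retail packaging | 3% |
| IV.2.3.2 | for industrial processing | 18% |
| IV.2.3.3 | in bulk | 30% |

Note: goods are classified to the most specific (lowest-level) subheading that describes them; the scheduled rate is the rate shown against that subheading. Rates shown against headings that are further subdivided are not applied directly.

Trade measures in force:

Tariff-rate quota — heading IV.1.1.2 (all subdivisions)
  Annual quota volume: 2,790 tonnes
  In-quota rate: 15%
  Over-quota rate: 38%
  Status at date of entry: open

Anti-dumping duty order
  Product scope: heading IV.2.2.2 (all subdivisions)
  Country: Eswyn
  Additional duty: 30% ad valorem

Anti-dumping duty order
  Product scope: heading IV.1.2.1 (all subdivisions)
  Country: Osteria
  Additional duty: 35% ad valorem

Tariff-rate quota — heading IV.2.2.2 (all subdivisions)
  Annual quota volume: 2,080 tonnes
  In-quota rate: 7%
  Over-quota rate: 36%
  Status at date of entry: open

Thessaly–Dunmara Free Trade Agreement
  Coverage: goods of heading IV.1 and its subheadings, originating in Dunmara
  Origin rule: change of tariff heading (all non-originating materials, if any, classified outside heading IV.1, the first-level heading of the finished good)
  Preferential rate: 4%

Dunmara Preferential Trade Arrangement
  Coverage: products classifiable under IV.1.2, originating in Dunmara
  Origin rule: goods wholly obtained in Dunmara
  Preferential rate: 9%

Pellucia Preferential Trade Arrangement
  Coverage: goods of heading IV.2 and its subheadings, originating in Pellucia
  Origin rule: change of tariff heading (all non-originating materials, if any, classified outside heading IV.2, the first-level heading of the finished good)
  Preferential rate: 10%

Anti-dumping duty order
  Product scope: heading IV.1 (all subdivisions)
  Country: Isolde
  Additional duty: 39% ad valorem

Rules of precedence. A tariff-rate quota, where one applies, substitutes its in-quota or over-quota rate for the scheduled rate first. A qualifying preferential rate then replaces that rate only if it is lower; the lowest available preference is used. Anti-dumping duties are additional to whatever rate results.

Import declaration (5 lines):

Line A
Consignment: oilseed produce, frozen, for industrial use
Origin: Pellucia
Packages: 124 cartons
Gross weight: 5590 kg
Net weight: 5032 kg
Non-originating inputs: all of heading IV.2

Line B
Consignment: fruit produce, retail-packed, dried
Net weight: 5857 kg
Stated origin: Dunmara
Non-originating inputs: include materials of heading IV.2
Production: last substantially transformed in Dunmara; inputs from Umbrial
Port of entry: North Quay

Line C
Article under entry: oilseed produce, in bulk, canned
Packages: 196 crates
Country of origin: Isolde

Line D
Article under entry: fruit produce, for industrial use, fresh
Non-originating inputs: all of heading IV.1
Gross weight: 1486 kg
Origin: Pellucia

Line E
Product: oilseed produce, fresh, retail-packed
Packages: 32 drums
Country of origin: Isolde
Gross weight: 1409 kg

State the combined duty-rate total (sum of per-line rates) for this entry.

Line A: oilseed → IV.1; frozen → IV.1.1; for industrial use → IV.1.1.2. Scheduled 32%. quota on IV.1.1.2 open → in-quota 15%; Pellucia agreement on IV.2: IV.1.1.2 not covered. → 15%.
Line B: fruit → IV.2; dried → IV.2.3; retail-packed → IV.2.3.1. Scheduled 3%. Dunmara agreement on IV.1: IV.2.3.1 not covered; Dunmara agreement on IV.1.2: IV.2.3.1 not covered. → 3%.
Line C: oilseed → IV.1; canned → IV.1.2; in bulk → IV.1.2.2. Scheduled 17%. anti-dumping (Isolde, IV.1): +39%; total 17% + 39% = 56%. → 56%.
Line D: fruit → IV.2; fresh → IV.2.1; for industrial use → IV.2.1.2. Scheduled 22%. Pellucia agreement on IV.2: CTH met → 10% available; preferential 10%. → 10%.
Line E: oilseed → IV.1; fresh → IV.1.3; retail-packed → IV.1.3.2. Scheduled 29%. anti-dumping (Isolde, IV.1): +39%; total 29% + 39% = 68%. → 68%.
Sum: 15% + 3% + 56% + 10% + 68% = 152%.

152%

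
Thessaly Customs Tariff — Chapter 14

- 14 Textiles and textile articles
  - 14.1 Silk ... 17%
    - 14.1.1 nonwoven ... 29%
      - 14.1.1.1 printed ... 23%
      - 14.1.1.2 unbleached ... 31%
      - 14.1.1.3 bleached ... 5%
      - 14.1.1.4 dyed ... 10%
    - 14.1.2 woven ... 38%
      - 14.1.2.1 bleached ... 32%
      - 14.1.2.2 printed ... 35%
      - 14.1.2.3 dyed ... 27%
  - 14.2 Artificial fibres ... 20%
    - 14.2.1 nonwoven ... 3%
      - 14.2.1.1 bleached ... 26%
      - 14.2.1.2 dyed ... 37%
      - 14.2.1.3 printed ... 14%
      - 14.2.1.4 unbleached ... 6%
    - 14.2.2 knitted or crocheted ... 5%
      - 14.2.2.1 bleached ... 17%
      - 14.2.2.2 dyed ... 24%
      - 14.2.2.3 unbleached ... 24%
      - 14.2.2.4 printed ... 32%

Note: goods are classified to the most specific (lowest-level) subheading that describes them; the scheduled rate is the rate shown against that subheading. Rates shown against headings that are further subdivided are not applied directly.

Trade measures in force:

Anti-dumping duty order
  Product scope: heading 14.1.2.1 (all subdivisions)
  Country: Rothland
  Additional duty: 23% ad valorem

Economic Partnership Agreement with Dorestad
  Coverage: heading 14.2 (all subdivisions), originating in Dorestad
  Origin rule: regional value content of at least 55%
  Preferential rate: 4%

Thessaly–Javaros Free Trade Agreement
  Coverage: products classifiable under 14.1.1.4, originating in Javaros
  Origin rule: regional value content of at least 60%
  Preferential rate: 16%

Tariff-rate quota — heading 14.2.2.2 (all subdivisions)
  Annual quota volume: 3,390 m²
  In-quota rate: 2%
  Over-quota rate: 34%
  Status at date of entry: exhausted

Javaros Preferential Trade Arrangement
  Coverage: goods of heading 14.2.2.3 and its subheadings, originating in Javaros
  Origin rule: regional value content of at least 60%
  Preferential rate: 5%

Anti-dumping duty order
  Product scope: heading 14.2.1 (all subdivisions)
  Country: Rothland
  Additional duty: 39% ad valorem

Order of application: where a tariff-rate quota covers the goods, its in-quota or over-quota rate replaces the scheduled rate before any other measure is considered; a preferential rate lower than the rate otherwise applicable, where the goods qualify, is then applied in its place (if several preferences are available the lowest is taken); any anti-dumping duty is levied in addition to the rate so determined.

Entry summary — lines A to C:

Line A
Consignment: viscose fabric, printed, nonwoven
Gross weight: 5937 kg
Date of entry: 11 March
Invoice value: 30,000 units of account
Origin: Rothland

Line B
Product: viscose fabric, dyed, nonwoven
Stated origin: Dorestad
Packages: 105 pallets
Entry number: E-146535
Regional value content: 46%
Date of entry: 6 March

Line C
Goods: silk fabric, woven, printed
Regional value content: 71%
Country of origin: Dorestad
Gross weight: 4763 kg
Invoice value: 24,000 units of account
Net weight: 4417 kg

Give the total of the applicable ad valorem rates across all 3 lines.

125%

Line A: viscose → 14.2; nonwoven → 14.2.1; printed → 14.2.1.3. Scheduled 14%. anti-dumping (Rothland, 14.2.1): +39%; total 14% + 39% = 53%. → 53%.
Line B: viscose → 14.2; nonwoven → 14.2.1; dyed → 14.2.1.2. Scheduled 37%. Dorestad agreement on 14.2: RVC < 55%. → 37%.
Line C: silk → 14.1; woven → 14.1.2; printed → 14.1.2.2. Scheduled 35%. Dorestad agreement on 14.2: 14.1.2.2 not covered. → 35%.
Sum: 53% + 37% + 35% = 125%.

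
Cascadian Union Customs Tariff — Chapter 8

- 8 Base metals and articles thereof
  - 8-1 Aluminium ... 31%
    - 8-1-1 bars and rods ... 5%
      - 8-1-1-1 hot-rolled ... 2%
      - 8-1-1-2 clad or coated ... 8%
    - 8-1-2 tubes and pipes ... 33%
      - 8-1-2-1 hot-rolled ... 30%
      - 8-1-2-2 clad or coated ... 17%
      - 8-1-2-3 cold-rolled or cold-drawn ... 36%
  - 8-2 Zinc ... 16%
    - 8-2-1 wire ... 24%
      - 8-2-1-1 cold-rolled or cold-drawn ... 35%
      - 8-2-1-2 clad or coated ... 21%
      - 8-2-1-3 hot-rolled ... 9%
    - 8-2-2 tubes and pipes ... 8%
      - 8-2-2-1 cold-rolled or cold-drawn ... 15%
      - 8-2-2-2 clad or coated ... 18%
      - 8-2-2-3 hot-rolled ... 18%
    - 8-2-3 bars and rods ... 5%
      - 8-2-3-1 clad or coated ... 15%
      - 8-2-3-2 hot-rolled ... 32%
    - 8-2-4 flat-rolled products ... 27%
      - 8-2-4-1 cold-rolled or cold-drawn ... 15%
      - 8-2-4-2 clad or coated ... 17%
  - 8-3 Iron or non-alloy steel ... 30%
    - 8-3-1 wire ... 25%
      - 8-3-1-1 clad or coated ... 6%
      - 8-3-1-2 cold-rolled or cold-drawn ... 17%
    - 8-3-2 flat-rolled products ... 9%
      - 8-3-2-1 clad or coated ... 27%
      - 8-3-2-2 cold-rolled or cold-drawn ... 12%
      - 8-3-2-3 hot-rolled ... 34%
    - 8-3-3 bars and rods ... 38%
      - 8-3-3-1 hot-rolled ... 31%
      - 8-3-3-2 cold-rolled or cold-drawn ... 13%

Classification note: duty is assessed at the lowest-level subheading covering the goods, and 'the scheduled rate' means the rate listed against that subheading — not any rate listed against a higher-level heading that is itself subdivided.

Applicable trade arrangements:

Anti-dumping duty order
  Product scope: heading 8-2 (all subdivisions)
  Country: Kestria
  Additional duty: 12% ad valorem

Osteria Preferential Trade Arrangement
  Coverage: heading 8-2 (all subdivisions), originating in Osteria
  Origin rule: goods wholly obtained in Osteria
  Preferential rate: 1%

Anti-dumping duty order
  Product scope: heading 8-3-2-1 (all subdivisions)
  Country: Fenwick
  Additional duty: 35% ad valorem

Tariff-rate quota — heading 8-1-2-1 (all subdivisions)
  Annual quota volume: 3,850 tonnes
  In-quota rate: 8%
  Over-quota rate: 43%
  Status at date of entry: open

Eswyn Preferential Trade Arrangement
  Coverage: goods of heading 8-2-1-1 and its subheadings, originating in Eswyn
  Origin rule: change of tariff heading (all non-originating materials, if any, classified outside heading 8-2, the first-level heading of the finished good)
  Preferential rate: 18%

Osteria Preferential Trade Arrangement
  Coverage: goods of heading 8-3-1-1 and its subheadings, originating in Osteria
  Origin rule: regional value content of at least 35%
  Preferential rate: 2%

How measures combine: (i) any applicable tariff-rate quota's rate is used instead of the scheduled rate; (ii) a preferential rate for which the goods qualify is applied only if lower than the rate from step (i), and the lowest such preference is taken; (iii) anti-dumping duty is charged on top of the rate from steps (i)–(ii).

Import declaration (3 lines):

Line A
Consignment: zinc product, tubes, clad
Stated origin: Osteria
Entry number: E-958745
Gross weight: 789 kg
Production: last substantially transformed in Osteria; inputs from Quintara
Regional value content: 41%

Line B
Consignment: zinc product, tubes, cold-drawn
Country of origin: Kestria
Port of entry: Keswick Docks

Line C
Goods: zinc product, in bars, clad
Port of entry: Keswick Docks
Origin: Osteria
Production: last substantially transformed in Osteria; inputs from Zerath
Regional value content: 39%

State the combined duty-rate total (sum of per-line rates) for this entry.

Line A: zinc → 8-2; tubes → 8-2-2; clad → 8-2-2-2. Scheduled 18%. Osteria agreement on 8-2: not wholly obtained; Osteria agreement on 8-3-1-1: 8-2-2-2 not covered. → 18%.
Line B: zinc → 8-2; tubes → 8-2-2; cold-drawn → 8-2-2-1. Scheduled 15%. anti-dumping (Kestria, 8-2): +12%; total 15% + 12% = 27%. → 27%.
Line C: zinc → 8-2; in bars → 8-2-3; clad → 8-2-3-1. Scheduled 15%. Osteria agreement on 8-2: not wholly obtained; Osteria agreement on 8-3-1-1: 8-2-3-1 not covered. → 15%.
Sum: 18% + 27% + 15% = 60%.

60%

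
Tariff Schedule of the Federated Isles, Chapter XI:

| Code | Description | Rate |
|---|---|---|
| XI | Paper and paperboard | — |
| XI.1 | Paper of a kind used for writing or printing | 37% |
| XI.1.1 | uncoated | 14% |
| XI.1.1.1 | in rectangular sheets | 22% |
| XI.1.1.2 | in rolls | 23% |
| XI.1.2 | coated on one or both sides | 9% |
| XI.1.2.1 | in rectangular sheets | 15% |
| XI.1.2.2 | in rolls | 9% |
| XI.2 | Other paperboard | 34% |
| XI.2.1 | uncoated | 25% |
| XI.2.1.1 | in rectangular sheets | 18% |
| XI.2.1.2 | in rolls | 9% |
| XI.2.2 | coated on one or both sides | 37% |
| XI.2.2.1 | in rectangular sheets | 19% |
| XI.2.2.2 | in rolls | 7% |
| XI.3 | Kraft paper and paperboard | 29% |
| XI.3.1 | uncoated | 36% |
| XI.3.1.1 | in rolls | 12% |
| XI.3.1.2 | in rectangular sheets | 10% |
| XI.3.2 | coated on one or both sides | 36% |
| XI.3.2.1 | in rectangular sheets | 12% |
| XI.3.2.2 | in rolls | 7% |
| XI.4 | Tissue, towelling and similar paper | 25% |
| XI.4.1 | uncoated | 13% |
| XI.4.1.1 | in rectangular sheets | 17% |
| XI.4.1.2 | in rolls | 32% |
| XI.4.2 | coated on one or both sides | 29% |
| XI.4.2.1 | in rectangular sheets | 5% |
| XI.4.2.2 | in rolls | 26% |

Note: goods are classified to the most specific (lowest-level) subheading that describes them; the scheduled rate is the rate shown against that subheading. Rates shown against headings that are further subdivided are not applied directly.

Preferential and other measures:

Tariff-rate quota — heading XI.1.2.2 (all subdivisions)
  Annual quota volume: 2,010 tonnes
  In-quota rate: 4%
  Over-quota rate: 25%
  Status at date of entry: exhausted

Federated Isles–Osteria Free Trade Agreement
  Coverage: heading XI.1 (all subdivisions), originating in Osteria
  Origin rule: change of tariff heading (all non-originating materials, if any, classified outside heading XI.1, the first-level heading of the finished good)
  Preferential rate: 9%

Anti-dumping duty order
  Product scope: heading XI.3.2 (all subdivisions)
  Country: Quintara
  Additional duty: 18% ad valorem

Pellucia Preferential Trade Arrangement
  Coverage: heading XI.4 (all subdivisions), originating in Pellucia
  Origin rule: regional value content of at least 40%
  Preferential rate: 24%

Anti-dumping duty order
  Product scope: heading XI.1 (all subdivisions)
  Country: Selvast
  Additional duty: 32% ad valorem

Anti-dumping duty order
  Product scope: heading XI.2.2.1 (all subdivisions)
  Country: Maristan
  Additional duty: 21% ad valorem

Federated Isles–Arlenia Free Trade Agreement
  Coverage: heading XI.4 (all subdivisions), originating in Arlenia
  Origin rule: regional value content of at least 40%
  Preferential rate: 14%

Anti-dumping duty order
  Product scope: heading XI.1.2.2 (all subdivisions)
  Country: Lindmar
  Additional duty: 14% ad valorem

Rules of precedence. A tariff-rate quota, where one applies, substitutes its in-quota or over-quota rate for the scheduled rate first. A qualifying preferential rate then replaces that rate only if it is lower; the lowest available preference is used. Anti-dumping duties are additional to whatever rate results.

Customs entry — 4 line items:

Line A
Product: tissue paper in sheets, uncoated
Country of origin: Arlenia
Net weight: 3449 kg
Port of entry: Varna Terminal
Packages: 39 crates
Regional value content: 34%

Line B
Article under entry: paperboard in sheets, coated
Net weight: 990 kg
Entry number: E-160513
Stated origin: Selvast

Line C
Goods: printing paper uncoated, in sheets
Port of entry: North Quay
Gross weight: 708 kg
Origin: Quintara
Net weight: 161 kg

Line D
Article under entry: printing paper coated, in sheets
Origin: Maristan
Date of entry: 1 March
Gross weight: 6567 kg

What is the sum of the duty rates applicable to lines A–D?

73%

Line A: tissue paper → XI.4; uncoated → XI.4.1; in sheets → XI.4.1.1. Scheduled 17%. Arlenia agreement on XI.4: RVC < 40%. → 17%.
Line B: paperboard → XI.2; coated → XI.2.2; in sheets → XI.2.2.1. Scheduled 19%. No special measure applies. → 19%.
Line C: printing paper → XI.1; uncoated → XI.1.1; in sheets → XI.1.1.1. Scheduled 22%. No special measure applies. → 22%.
Line D: printing paper → XI.1; coated → XI.1.2; in sheets → XI.1.2.1. Scheduled 15%. No special measure applies. → 15%.
Sum: 17% + 19% + 22% + 15% = 73%.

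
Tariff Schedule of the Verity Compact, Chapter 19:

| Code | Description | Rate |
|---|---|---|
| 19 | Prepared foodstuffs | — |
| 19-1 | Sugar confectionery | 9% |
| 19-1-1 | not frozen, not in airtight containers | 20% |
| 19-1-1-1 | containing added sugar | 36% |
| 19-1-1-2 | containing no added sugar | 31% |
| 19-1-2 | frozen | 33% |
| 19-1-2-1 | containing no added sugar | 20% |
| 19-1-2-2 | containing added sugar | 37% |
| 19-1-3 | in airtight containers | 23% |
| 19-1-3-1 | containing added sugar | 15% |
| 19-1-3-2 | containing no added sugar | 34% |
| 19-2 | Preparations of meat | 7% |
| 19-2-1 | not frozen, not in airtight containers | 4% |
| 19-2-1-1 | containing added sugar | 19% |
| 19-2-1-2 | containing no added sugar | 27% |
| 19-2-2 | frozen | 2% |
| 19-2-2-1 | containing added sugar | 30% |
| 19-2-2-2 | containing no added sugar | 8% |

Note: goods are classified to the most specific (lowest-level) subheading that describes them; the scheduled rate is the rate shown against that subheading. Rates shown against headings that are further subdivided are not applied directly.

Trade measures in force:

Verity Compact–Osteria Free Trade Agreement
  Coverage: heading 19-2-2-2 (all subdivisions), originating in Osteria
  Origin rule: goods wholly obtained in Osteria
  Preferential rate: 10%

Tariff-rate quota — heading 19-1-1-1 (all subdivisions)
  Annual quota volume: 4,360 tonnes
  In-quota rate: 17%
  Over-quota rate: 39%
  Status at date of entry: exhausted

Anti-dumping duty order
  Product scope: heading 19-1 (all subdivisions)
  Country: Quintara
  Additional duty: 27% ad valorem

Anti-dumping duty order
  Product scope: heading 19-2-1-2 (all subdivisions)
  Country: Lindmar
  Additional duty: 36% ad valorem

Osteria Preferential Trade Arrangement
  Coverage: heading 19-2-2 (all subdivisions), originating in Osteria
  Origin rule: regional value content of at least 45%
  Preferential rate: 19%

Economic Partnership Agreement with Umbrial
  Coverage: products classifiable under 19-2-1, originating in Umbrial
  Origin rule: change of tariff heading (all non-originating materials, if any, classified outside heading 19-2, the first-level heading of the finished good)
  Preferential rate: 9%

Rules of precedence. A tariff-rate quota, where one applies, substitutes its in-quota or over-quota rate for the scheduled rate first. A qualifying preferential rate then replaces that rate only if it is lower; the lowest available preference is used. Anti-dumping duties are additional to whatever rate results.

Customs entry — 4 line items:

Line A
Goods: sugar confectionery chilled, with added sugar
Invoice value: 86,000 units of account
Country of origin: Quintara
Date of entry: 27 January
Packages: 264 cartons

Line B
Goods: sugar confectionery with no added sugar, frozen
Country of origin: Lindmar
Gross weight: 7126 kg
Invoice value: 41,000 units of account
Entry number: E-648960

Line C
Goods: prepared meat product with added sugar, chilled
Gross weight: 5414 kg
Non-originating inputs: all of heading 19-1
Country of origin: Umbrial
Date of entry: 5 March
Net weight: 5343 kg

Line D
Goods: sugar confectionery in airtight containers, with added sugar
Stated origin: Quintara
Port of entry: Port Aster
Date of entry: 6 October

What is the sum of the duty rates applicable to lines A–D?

137%

Line A: sugar confectionery → 19-1; chilled → 19-1-1; with added sugar → 19-1-1-1. Scheduled 36%. quota on 19-1-1-1 exhausted → over-quota 39%; anti-dumping (Quintara, 19-1): +27%; total 39% + 27% = 66%. → 66%.
Line B: sugar confectionery → 19-1; frozen → 19-1-2; with no added sugar → 19-1-2-1. Scheduled 20%. No special measure applies. → 20%.
Line C: prepared meat product → 19-2; chilled → 19-2-1; with added sugar → 19-2-1-1. Scheduled 19%. Umbrial agreement on 19-2-1: CTH met → 9% available; preferential 9%. → 9%.
Line D: sugar confectionery → 19-1; in airtight containers → 19-1-3; with added sugar → 19-1-3-1. Scheduled 15%. anti-dumping (Quintara, 19-1): +27%; total 15% + 27% = 42%. → 42%.
Sum: 66% + 20% + 9% + 42% = 137%.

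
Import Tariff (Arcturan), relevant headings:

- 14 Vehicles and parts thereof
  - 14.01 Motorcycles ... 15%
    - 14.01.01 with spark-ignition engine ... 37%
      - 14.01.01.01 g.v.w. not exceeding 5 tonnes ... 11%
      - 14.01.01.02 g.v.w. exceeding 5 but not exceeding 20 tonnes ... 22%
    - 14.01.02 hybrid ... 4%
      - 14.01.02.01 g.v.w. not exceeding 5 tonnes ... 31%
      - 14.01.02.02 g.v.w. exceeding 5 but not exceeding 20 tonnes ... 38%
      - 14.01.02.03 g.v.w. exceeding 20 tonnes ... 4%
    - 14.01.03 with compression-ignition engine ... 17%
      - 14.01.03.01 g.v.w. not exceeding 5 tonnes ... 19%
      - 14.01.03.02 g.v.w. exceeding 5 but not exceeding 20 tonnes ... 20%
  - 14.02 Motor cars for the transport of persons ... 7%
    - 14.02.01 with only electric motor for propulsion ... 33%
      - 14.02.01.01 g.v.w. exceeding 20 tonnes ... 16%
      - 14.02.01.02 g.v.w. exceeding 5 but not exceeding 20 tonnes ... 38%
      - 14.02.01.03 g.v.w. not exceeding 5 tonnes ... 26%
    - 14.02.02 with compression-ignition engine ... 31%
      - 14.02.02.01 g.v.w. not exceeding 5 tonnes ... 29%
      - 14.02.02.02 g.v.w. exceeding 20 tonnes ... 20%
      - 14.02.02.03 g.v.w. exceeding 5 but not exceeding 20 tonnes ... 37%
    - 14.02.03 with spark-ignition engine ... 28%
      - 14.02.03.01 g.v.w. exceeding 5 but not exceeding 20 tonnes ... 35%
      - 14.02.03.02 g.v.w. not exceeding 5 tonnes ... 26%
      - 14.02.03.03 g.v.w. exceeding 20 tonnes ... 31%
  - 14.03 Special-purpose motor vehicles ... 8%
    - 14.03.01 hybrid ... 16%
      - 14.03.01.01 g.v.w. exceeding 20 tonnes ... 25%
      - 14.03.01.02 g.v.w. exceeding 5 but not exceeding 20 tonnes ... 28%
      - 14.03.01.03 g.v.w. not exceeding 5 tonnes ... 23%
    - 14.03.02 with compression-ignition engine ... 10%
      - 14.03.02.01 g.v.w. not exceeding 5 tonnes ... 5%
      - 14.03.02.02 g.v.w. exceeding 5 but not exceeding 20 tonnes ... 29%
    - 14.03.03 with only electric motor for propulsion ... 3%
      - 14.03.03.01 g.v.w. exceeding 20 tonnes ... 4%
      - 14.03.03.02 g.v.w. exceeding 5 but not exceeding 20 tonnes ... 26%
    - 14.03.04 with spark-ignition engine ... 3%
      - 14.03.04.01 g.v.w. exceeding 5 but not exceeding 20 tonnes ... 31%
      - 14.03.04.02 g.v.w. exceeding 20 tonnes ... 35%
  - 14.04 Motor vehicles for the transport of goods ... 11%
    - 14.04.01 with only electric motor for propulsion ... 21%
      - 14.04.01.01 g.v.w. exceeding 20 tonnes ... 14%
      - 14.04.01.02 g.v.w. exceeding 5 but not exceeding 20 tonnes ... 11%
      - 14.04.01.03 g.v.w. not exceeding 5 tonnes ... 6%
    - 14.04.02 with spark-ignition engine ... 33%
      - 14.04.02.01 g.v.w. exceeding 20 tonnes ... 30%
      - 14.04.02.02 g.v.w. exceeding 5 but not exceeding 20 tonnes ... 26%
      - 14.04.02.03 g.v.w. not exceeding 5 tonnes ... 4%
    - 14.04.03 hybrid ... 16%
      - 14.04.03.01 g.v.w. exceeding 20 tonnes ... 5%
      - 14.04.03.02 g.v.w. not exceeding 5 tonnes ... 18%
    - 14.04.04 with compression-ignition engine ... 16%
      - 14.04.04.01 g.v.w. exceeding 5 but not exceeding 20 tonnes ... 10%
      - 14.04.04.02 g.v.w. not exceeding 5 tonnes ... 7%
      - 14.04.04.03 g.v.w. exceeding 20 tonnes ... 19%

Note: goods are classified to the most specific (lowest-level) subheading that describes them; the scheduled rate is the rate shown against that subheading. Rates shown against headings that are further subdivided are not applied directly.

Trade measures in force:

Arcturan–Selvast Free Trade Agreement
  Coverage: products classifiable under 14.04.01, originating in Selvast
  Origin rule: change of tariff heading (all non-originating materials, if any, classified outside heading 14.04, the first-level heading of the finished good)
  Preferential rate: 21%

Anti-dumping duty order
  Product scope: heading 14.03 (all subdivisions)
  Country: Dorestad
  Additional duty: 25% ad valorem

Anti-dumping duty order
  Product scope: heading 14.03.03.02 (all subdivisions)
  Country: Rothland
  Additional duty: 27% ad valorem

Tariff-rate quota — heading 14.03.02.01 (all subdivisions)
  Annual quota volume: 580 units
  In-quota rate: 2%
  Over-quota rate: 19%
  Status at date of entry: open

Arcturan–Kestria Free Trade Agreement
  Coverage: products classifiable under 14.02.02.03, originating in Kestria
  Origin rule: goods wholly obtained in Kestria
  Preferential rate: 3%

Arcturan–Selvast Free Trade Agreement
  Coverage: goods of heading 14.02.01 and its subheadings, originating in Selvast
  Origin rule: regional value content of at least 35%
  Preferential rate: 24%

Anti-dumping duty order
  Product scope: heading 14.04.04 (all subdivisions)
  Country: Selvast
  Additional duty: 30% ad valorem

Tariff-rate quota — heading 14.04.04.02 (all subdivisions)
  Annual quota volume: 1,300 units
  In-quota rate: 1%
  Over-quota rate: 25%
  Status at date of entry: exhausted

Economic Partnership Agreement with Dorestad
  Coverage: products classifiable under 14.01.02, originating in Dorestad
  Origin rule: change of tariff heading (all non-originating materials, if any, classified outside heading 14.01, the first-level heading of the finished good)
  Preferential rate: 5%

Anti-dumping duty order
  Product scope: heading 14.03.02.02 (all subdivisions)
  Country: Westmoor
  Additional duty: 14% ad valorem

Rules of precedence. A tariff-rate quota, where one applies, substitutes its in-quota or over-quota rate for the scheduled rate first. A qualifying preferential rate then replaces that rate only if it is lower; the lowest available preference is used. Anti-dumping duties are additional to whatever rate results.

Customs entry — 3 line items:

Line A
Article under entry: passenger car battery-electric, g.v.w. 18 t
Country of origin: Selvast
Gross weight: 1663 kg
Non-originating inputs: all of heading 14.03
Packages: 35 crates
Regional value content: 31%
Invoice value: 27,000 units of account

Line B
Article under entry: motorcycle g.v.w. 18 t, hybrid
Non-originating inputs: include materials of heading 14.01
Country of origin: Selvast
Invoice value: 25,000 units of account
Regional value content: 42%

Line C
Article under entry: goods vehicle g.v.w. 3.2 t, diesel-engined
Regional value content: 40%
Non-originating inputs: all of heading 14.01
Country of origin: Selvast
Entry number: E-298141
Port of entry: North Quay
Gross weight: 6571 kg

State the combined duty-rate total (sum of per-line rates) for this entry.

131%

Line A: passenger car → 14.02; battery-electric → 14.02.01; g.v.w. 18 t → 14.02.01.02. Scheduled 38%. Selvast agreement on 14.04.01: 14.02.01.02 not covered; Selvast agreement on 14.02.01: RVC < 35%. → 38%.
Line B: motorcycle → 14.01; hybrid → 14.01.02; g.v.w. 18 t → 14.01.02.02. Scheduled 38%. Selvast agreement on 14.04.01: 14.01.02.02 not covered; Selvast agreement on 14.02.01: 14.01.02.02 not covered. → 38%.
Line C: goods vehicle → 14.04; diesel-engined → 14.04.04; g.v.w. 3.2 t → 14.04.04.02. Scheduled 7%. quota on 14.04.04.02 exhausted → over-quota 25%; Selvast agreement on 14.04.01: 14.04.04.02 not covered; Selvast agreement on 14.02.01: 14.04.04.02 not covered; anti-dumping (Selvast, 14.04.04): +30%; total 25% + 30% = 55%. → 55%.
Sum: 38% + 38% + 55% = 131%.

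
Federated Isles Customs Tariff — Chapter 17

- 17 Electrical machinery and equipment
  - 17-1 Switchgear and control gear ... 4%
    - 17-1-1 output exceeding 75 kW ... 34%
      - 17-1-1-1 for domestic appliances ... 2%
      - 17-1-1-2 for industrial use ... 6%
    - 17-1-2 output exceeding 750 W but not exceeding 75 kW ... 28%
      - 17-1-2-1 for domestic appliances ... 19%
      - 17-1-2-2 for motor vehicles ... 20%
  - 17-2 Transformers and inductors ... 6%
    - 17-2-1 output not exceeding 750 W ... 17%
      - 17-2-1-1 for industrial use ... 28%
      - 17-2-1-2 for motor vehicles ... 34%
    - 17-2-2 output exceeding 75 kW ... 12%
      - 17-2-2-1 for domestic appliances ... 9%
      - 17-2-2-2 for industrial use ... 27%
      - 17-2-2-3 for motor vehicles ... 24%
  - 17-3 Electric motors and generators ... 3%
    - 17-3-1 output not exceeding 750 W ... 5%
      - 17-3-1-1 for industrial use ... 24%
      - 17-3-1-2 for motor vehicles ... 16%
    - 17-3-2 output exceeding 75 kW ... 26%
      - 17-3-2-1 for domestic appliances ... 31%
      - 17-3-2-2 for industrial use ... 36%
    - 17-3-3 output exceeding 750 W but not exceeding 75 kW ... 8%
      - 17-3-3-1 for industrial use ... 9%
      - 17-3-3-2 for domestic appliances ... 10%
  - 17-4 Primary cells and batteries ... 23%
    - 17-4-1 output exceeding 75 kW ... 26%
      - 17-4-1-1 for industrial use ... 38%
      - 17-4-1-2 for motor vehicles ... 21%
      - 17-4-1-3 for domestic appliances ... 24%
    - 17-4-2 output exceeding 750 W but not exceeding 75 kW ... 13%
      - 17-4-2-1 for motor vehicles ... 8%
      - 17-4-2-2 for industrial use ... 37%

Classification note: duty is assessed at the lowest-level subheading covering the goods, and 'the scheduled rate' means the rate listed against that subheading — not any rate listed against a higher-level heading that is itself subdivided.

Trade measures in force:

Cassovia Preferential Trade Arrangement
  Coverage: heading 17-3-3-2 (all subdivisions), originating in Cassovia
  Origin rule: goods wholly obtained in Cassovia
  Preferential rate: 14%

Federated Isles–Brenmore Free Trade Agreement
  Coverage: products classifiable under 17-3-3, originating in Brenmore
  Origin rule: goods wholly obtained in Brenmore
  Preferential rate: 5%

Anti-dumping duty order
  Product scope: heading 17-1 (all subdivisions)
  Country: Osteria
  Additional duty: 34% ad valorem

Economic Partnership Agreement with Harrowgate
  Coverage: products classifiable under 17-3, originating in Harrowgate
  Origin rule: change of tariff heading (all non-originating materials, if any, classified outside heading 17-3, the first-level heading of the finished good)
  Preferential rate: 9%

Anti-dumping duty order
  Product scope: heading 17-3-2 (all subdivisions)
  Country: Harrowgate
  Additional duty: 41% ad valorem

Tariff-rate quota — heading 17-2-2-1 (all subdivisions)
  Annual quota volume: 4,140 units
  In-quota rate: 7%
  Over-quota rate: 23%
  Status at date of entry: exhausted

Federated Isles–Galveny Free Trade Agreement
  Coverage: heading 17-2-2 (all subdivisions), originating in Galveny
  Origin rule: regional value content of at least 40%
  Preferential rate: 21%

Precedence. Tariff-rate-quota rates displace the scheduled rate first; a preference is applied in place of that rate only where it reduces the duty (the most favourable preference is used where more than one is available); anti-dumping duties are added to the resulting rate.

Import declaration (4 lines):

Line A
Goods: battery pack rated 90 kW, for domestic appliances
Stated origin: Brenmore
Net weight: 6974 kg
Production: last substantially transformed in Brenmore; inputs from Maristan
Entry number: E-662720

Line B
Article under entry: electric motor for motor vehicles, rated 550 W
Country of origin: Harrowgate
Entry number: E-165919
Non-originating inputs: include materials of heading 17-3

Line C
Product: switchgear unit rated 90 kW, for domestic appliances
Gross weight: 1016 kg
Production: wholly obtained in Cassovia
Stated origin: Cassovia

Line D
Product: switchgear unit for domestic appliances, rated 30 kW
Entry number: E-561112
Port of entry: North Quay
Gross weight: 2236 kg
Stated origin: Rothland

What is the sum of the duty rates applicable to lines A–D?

Line A: battery pack → 17-4; rated 90 kW → 17-4-1; for domestic appliances → 17-4-1-3. Scheduled 24%. Brenmore agreement on 17-3-3: 17-4-1-3 not covered. → 24%.
Line B: electric motor → 17-3; rated 550 W → 17-3-1; for motor vehicles → 17-3-1-2. Scheduled 16%. Harrowgate agreement on 17-3: CTH not met. → 16%.
Line C: switchgear unit → 17-1; rated 90 kW → 17-1-1; for domestic appliances → 17-1-1-1. Scheduled 2%. Cassovia agreement on 17-3-3-2: 17-1-1-1 not covered. → 2%.
Line D: switchgear unit → 17-1; rated 30 kW → 17-1-2; for domestic appliances → 17-1-2-1. Scheduled 19%. No special measure applies. → 19%.
Sum: 24% + 16% + 2% + 19% = 61%.

61%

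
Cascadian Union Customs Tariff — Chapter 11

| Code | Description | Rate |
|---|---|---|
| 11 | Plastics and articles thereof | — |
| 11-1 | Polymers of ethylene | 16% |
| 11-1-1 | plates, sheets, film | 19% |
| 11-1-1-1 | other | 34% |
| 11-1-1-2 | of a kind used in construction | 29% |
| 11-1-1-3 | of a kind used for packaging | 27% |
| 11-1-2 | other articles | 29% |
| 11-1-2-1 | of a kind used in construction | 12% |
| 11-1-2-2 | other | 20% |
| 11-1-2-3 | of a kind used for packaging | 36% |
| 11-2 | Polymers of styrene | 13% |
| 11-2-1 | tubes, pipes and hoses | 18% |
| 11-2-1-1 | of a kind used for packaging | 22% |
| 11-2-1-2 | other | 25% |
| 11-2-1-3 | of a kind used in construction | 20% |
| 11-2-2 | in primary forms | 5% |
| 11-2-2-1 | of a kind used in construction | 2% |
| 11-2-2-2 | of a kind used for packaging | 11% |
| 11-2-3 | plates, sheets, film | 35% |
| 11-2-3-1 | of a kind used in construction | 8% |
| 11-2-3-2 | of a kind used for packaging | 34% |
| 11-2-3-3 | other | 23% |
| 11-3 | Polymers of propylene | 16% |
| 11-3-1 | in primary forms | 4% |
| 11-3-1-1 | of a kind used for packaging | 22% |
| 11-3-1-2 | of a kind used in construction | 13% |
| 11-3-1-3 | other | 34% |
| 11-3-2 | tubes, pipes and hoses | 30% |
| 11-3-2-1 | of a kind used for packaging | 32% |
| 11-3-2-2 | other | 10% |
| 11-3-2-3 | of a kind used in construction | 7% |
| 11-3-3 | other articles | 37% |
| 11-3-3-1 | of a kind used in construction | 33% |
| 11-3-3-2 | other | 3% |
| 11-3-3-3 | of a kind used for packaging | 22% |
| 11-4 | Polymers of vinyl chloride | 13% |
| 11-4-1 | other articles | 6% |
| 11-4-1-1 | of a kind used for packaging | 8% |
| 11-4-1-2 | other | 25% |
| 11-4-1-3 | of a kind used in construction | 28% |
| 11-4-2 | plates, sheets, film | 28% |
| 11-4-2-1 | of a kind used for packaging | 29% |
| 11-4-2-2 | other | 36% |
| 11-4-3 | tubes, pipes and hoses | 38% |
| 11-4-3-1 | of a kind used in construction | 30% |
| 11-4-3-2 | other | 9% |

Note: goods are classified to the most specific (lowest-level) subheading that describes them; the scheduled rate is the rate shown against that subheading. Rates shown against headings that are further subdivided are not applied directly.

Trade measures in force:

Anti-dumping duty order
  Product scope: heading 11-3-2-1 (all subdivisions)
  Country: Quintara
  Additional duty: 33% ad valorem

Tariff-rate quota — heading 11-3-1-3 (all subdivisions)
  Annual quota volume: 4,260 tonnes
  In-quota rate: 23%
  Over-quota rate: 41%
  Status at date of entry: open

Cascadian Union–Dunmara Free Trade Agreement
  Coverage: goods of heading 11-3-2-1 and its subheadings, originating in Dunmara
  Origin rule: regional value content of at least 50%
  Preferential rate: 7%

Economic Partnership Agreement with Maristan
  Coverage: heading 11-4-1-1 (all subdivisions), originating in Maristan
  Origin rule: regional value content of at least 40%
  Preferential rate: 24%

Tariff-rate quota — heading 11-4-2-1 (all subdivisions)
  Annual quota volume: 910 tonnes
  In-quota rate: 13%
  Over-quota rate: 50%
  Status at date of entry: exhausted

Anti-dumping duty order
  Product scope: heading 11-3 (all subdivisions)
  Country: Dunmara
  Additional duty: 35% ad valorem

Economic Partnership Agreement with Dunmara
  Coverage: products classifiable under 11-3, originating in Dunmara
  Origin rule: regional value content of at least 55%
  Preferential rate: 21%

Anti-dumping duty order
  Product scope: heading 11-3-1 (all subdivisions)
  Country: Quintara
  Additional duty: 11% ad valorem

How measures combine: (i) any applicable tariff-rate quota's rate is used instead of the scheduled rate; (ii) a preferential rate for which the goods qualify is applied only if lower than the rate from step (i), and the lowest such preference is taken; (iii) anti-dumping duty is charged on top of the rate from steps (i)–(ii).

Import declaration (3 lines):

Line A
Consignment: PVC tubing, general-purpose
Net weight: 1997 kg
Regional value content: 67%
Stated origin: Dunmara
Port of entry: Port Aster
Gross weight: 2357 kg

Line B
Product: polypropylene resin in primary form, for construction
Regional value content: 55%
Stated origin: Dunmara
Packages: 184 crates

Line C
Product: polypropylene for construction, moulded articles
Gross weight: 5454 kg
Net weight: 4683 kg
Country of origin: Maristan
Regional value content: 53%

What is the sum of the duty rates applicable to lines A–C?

Line A: PVC → 11-4; tubing → 11-4-3; general-purpose → 11-4-3-2. Scheduled 9%. Dunmara agreement on 11-3-2-1: 11-4-3-2 not covered; Dunmara agreement on 11-3: 11-4-3-2 not covered. → 9%.
Line B: polypropylene → 11-3; resin in primary form → 11-3-1; for construction → 11-3-1-2. Scheduled 13%. Dunmara agreement on 11-3-2-1: 11-3-1-2 not covered; Dunmara agreement on 11-3: RVC ≥ 55% → 21% available; preference 21% not lower than 13% → no reduction; anti-dumping (Dunmara, 11-3): +35%; total 13% + 35% = 48%. → 48%.
Line C: polypropylene → 11-3; moulded articles → 11-3-3; for construction → 11-3-3-1. Scheduled 33%. Maristan agreement on 11-4-1-1: 11-3-3-1 not covered. → 33%.
Sum: 9% + 48% + 33% = 90%.

90%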